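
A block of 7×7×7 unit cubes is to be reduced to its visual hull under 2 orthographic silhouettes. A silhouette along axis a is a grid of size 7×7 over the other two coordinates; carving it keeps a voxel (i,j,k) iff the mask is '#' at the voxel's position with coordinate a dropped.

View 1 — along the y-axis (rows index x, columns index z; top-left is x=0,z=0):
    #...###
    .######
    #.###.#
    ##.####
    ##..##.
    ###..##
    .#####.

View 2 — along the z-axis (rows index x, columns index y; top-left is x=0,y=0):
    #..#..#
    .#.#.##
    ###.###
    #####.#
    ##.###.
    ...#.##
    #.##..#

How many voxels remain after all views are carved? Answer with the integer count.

remaining voxels: 157

initial block: 7^3 = 343
carve view 1 (along y, XZ-mask fill 35/49): 245 voxels remain
carve view 2 (along z, XY-mask fill 31/49): 157 voxels remain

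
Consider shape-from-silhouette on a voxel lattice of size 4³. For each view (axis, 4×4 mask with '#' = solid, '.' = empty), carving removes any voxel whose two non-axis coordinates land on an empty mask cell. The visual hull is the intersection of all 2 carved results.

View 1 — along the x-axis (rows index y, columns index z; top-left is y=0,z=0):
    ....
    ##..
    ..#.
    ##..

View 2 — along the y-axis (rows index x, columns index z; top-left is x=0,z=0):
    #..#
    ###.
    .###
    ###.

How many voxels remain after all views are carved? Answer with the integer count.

start: 4×4×4 = 64 voxels
after view 1 [x-axis, 5 of 16 cells solid] → remaining = 20
after view 2 [y-axis, 11 of 16 cells solid] → remaining = 15

15 voxels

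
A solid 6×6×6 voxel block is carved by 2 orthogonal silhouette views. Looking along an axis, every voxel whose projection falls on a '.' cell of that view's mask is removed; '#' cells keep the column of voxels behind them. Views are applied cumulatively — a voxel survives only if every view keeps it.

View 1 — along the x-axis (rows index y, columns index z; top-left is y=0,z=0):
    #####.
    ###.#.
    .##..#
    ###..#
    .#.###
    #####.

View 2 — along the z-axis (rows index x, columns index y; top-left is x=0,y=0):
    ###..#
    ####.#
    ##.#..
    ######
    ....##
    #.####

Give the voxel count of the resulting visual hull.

remaining voxels: 106

full grid |V| = 216
step 1: project along x, AND mask (25/36) → |grid| = 150
step 2: project along z, AND mask (25/36) → |grid| = 106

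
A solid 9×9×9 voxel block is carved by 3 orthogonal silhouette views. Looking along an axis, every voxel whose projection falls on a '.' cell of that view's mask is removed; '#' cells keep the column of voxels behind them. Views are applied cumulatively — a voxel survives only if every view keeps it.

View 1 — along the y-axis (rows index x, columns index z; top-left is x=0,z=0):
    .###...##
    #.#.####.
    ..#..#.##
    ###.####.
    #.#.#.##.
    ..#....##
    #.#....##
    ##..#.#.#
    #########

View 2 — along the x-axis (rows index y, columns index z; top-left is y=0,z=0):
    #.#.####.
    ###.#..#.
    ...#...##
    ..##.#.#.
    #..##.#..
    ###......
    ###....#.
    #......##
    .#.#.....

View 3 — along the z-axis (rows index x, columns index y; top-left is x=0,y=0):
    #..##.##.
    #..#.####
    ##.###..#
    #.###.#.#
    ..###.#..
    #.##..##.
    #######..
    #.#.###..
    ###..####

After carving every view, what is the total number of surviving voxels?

before carving: 729 voxels (9×9×9)
  1. axis=1 (XZ plane), |mask|=48  ⇒  voxels=432
  2. axis=0 (YZ plane), |mask|=34  ⇒  voxels=193
  3. axis=2 (XY plane), |mask|=51  ⇒  voxels=126

|visual hull| = 126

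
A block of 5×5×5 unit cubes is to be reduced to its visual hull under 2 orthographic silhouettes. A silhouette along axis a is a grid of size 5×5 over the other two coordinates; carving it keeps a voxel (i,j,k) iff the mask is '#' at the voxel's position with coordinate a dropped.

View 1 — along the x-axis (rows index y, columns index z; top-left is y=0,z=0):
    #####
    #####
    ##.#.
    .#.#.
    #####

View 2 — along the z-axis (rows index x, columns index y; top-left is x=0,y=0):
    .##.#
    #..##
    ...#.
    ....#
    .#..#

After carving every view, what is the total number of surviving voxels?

full grid |V| = 125
[1] x-view keeps 20 columns → grid now 100
[2] z-view keeps 10 columns → grid now 42

voxel count = 42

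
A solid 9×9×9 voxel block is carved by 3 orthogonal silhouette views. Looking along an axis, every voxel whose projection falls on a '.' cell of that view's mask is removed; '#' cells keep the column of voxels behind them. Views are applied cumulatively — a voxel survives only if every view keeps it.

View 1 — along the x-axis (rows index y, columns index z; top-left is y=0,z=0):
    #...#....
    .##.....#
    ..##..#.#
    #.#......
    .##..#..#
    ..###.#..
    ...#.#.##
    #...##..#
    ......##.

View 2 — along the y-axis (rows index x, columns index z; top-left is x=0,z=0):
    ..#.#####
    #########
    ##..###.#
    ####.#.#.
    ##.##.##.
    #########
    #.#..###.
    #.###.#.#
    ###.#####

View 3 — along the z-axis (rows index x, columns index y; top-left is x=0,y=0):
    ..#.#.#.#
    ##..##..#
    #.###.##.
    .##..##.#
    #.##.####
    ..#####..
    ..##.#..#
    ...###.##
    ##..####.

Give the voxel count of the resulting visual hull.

121 voxels

full grid |V| = 729
  1. axis=0 (YZ plane), |mask|=29  ⇒  voxels=261
  2. axis=1 (XZ plane), |mask|=61  ⇒  voxels=196
  3. axis=2 (XY plane), |mask|=47  ⇒  voxels=121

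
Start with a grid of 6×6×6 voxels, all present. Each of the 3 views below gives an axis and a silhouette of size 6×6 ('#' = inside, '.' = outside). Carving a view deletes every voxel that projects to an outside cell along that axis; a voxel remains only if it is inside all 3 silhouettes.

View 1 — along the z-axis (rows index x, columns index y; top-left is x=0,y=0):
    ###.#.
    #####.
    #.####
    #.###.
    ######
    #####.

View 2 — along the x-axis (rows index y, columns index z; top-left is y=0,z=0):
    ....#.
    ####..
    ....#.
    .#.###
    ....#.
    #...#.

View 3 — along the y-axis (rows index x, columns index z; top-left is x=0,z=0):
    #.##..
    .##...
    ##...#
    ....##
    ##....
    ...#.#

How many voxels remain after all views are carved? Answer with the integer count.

start: 6×6×6 = 216 voxels
V1 z: intersect with XY mask (29 set) -- 174 left
V2 x: intersect with YZ mask (13 set) -- 58 left
V3 y: intersect with XZ mask (14 set) -- 21 left

21 voxels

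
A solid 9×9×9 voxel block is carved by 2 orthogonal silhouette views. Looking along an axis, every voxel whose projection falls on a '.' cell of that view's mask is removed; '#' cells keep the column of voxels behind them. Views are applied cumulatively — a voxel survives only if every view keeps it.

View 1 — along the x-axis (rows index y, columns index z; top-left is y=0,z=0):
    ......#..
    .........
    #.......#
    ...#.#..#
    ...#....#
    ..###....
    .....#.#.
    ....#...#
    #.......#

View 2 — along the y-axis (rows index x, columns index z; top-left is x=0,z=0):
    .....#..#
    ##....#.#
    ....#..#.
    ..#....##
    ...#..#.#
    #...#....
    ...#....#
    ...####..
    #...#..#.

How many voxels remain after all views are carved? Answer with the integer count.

before carving: 729 voxels (9×9×9)
[1] x-view keeps 17 columns → grid now 153
[2] y-view keeps 25 columns → grid now 59

remaining voxels: 59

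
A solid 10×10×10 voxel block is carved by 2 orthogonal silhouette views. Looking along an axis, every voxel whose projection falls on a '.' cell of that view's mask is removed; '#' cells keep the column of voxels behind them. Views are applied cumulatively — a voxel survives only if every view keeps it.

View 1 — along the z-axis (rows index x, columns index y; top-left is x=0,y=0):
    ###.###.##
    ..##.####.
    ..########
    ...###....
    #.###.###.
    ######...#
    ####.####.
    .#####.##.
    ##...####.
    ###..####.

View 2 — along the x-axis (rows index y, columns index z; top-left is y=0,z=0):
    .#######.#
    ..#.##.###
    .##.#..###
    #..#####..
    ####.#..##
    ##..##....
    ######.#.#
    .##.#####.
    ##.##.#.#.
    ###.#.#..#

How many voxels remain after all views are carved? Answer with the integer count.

423 voxels

before carving: 1000 voxels (10×10×10)
[1] z-view keeps 67 columns → grid now 670
[2] x-view keeps 64 columns → grid now 423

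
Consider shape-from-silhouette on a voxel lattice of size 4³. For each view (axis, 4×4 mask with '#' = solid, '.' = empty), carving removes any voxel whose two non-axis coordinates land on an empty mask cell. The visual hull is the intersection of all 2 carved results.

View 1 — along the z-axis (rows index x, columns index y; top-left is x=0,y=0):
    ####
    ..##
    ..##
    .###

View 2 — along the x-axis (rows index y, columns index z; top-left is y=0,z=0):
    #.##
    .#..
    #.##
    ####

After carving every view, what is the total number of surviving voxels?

initial block: 4^3 = 64
[1] z-view keeps 11 columns → grid now 44
[2] x-view keeps 11 columns → grid now 33

|visual hull| = 33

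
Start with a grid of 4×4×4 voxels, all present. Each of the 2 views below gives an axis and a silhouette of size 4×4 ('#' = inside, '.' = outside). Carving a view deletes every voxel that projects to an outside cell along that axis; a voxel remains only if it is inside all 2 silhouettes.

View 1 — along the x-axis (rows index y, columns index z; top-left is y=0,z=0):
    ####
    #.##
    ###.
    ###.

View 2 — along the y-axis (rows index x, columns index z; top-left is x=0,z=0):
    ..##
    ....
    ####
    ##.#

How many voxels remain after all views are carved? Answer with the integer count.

start: 4×4×4 = 64 voxels
  1. axis=0 (YZ plane), |mask|=13  ⇒  voxels=52
  2. axis=1 (XZ plane), |mask|=9  ⇒  voxels=28

28 voxels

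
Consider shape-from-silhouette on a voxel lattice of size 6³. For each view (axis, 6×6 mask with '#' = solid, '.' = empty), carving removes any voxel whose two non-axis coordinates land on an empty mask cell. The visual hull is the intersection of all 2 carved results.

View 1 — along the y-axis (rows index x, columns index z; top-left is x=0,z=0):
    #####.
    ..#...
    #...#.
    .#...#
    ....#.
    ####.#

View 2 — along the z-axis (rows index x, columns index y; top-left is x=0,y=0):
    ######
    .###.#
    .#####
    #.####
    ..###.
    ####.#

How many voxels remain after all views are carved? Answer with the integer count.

remaining voxels: 82

initial block: 6^3 = 216
V1 y: intersect with XZ mask (16 set) -- 96 left
V2 z: intersect with XY mask (28 set) -- 82 left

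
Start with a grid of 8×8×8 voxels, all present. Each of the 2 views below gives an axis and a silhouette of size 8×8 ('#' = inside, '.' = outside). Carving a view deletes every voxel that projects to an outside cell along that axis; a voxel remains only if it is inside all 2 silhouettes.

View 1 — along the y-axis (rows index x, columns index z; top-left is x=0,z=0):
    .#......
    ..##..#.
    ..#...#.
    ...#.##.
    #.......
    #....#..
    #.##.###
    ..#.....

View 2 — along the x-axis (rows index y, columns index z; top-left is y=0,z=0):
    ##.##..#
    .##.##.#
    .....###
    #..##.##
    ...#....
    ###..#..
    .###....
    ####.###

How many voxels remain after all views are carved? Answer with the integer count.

start: 8×8×8 = 512 voxels
after view 1 [y-axis, 19 of 64 cells solid] → remaining = 152
after view 2 [x-axis, 33 of 64 cells solid] → remaining = 77

remaining voxels: 77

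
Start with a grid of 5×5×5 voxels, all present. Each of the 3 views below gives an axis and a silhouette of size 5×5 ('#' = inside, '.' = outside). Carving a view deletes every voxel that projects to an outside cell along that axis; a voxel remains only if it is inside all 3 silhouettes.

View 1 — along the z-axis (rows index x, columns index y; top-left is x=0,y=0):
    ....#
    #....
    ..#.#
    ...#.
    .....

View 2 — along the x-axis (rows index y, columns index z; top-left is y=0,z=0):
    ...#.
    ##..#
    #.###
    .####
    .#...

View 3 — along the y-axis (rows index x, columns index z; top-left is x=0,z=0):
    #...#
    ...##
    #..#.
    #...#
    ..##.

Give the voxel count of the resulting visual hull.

before carving: 125 voxels (5×5×5)
V1 z: intersect with XY mask (5 set) -- 25 left
V2 x: intersect with YZ mask (13 set) -- 11 left
V3 y: intersect with XZ mask (10 set) -- 4 left

remaining voxels: 4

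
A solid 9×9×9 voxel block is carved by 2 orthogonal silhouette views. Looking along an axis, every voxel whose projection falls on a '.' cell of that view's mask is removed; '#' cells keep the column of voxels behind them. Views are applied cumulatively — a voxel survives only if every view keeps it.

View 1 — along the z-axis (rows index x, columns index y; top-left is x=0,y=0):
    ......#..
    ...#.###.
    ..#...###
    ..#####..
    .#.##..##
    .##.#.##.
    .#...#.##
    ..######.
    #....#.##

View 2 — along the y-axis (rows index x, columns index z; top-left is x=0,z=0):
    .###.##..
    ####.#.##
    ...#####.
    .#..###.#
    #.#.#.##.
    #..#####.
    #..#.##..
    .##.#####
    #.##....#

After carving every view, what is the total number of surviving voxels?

voxel count = 207

start: 9×9×9 = 729 voxels
after view 1 [z-axis, 38 of 81 cells solid] → remaining = 342
after view 2 [y-axis, 48 of 81 cells solid] → remaining = 207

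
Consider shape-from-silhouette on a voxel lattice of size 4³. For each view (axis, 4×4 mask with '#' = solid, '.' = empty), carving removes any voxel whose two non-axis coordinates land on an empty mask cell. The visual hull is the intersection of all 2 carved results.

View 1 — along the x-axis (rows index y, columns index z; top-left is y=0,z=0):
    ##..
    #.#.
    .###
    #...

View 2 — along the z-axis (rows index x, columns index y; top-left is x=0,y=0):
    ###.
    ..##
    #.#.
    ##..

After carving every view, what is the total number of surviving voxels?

|visual hull| = 20

initial block: 4^3 = 64
after view 1 [x-axis, 8 of 16 cells solid] → remaining = 32
after view 2 [z-axis, 9 of 16 cells solid] → remaining = 20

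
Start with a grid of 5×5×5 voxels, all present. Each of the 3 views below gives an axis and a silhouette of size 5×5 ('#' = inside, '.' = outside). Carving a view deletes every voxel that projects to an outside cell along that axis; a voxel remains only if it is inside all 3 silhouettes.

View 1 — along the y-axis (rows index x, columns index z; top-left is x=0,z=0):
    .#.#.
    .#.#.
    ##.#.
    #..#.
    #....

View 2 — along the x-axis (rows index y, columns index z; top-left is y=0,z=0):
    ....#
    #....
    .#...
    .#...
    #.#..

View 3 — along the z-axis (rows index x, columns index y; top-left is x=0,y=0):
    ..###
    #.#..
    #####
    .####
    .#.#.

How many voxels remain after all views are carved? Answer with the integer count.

initial block: 5^3 = 125
carve view 1 (along y, XZ-mask fill 10/25): 50 voxels remain
carve view 2 (along x, YZ-mask fill 6/25): 12 voxels remain
carve view 3 (along z, XY-mask fill 16/25): 10 voxels remain

voxel count = 10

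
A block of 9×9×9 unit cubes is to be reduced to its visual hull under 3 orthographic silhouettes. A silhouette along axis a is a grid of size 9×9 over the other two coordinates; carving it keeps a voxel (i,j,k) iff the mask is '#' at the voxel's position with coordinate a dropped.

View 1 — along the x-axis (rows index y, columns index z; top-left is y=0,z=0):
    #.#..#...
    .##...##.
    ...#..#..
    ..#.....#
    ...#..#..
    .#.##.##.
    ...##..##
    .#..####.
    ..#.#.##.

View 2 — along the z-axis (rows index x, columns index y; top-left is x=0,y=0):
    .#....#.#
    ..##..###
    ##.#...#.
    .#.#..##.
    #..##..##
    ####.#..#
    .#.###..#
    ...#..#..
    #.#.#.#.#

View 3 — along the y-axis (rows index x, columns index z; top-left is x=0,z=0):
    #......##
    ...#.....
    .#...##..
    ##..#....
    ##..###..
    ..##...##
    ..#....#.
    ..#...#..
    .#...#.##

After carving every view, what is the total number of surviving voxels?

46 voxels

initial block: 9^3 = 729
carve view 1 (along x, YZ-mask fill 31/81): 279 voxels remain
carve view 2 (along z, XY-mask fill 39/81): 132 voxels remain
carve view 3 (along y, XZ-mask fill 27/81): 46 voxels remain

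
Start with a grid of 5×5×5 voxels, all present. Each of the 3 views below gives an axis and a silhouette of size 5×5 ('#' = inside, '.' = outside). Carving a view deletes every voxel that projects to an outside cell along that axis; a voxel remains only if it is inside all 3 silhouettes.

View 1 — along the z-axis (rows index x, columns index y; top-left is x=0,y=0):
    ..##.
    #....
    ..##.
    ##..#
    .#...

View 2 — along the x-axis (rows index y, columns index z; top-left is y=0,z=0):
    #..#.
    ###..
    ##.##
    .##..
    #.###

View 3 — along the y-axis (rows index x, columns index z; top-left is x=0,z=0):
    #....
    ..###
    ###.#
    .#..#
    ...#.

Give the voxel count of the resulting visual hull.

voxel count = 9

before carving: 125 voxels (5×5×5)
V1 z: intersect with XY mask (9 set) -- 45 left
V2 x: intersect with YZ mask (15 set) -- 26 left
V3 y: intersect with XZ mask (11 set) -- 9 left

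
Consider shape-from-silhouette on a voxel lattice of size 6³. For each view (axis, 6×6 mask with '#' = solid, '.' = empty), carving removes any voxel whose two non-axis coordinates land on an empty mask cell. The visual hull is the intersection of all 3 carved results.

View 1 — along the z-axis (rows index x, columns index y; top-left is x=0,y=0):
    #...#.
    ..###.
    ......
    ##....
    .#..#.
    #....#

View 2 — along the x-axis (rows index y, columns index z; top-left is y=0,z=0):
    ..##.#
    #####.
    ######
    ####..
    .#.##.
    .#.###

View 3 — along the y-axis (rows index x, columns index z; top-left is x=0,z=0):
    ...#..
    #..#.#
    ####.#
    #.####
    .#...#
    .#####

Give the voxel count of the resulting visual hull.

|visual hull| = 24

full grid |V| = 216
  1. axis=2 (XY plane), |mask|=11  ⇒  voxels=66
  2. axis=0 (YZ plane), |mask|=25  ⇒  voxels=42
  3. axis=1 (XZ plane), |mask|=21  ⇒  voxels=24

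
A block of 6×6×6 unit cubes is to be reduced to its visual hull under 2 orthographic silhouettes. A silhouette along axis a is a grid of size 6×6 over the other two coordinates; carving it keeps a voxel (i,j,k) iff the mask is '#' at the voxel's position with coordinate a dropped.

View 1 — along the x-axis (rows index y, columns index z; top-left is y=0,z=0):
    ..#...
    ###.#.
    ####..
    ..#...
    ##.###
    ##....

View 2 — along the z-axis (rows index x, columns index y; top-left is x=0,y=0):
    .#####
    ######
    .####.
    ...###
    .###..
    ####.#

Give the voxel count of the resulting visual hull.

76 voxels

start: 6×6×6 = 216 voxels
carve view 1 (along x, YZ-mask fill 17/36): 102 voxels remain
carve view 2 (along z, XY-mask fill 26/36): 76 voxels remain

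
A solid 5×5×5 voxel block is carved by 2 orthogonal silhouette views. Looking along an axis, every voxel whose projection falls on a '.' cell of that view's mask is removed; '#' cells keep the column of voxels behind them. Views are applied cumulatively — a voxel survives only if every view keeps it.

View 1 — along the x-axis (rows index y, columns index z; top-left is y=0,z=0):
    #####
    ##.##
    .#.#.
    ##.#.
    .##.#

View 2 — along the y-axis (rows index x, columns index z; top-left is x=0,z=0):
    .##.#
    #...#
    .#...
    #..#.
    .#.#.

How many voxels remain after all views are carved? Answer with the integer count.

remaining voxels: 37

start: 5×5×5 = 125 voxels
[1] x-view keeps 17 columns → grid now 85
[2] y-view keeps 10 columns → grid now 37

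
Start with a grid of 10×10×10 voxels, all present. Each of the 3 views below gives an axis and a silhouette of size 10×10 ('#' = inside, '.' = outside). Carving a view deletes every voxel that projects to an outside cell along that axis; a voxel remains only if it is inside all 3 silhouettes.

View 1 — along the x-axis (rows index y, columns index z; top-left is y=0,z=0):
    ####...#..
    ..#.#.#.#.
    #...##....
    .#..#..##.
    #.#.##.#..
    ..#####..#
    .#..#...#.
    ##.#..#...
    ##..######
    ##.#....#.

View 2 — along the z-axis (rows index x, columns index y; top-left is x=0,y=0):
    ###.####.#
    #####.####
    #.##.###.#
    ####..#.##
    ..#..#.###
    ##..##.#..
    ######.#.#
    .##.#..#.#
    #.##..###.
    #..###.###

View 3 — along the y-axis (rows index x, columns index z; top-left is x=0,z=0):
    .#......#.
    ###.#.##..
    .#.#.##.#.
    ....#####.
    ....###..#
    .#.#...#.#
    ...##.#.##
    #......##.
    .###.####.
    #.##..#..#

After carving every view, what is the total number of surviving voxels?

before carving: 1000 voxels (10×10×10)
  1. axis=0 (YZ plane), |mask|=46  ⇒  voxels=460
  2. axis=2 (XY plane), |mask|=67  ⇒  voxels=301
  3. axis=1 (XZ plane), |mask|=46  ⇒  voxels=145

voxel count = 145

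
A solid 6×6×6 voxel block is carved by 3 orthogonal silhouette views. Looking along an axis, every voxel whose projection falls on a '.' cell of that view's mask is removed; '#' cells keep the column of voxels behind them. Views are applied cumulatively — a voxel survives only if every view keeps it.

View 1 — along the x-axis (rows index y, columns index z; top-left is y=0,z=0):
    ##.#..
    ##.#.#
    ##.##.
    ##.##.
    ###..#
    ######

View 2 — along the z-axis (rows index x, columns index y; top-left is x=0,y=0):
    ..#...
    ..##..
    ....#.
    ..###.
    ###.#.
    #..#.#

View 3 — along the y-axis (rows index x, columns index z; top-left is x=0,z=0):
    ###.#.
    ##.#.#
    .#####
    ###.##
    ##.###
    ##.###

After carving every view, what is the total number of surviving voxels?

|visual hull| = 48

initial block: 6^3 = 216
after view 1 [x-axis, 25 of 36 cells solid] → remaining = 150
after view 2 [z-axis, 14 of 36 cells solid] → remaining = 56
after view 3 [y-axis, 28 of 36 cells solid] → remaining = 48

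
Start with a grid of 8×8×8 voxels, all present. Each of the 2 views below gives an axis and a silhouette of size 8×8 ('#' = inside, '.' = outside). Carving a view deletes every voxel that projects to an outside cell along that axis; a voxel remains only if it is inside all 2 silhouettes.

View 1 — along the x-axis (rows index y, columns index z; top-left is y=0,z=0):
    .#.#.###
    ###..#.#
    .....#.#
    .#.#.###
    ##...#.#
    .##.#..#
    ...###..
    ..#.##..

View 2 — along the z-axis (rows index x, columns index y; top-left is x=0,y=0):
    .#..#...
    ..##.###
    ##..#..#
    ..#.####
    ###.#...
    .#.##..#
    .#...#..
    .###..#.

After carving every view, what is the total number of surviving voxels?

full grid |V| = 512
step 1: project along x, AND mask (31/64) → |grid| = 248
step 2: project along z, AND mask (30/64) → |grid| = 116

|visual hull| = 116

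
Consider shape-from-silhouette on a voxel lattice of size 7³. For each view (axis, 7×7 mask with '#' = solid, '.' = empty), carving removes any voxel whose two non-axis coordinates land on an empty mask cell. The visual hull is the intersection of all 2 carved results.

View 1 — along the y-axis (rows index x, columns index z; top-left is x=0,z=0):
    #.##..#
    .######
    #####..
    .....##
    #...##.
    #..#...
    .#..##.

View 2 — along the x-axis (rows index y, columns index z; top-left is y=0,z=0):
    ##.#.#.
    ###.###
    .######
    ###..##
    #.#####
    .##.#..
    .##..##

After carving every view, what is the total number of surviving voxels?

initial block: 7^3 = 343
step 1: project along y, AND mask (25/49) → |grid| = 175
step 2: project along x, AND mask (34/49) → |grid| = 119

|visual hull| = 119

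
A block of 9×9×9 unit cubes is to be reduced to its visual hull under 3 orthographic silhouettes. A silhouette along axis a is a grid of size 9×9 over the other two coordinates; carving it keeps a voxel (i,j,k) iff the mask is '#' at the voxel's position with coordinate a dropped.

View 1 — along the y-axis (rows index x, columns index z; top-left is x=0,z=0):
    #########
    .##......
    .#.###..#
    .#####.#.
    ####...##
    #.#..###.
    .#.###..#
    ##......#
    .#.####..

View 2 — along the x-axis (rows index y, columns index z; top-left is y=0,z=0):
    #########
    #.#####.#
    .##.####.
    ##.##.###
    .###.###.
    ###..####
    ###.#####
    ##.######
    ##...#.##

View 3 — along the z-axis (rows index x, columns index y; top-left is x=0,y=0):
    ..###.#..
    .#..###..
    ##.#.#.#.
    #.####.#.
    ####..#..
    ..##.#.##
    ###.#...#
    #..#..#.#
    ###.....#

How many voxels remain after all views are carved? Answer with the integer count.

start: 9×9×9 = 729 voxels
after view 1 [y-axis, 46 of 81 cells solid] → remaining = 414
after view 2 [x-axis, 63 of 81 cells solid] → remaining = 321
after view 3 [z-axis, 42 of 81 cells solid] → remaining = 171

171 voxels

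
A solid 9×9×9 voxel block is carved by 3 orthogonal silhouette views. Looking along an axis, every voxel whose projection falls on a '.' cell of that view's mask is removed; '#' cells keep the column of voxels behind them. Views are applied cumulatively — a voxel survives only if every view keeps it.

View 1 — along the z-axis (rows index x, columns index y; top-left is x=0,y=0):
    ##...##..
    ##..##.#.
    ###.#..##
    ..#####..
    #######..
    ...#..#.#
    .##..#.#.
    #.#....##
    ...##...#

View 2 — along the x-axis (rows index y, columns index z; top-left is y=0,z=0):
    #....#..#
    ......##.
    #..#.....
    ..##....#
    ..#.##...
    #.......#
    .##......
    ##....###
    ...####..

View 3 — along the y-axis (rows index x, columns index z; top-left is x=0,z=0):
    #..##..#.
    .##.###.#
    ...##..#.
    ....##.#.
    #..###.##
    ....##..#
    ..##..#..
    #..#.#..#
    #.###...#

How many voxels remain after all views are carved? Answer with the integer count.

before carving: 729 voxels (9×9×9)
carve view 1 (along z, XY-mask fill 41/81): 369 voxels remain
carve view 2 (along x, YZ-mask fill 26/81): 116 voxels remain
carve view 3 (along y, XZ-mask fill 37/81): 55 voxels remain

remaining voxels: 55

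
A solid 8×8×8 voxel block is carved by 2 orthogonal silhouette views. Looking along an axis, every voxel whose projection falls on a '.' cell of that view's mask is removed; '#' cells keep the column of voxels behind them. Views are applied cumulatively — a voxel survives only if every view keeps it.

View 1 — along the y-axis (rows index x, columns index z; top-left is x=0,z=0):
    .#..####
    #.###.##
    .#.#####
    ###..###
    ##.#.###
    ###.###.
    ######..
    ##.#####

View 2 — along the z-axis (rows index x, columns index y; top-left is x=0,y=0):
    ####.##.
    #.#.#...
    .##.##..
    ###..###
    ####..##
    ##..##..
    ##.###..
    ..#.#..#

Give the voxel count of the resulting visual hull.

start: 8×8×8 = 512 voxels
step 1: project along y, AND mask (48/64) → |grid| = 384
step 2: project along z, AND mask (37/64) → |grid| = 219

|visual hull| = 219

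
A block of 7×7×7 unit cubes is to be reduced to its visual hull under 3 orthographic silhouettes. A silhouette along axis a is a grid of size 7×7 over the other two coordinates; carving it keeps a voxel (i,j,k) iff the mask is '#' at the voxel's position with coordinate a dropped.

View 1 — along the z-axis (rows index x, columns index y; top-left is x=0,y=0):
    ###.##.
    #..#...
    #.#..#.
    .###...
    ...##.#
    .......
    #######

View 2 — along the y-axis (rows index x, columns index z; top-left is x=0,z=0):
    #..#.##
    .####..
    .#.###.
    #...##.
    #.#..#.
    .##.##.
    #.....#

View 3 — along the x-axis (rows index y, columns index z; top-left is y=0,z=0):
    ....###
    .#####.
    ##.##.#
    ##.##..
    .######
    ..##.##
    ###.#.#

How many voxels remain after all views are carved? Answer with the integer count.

|visual hull| = 43

before carving: 343 voxels (7×7×7)
V1 z: intersect with XY mask (23 set) -- 161 left
V2 y: intersect with XZ mask (24 set) -- 72 left
V3 x: intersect with YZ mask (32 set) -- 43 left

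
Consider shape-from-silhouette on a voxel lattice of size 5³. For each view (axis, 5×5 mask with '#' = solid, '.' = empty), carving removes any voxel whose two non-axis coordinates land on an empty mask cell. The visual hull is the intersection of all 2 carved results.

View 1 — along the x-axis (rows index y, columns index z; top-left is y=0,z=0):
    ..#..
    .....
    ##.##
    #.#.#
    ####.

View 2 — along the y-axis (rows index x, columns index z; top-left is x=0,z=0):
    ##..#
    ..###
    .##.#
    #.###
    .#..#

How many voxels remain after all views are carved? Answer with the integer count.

full grid |V| = 125
V1 x: intersect with YZ mask (12 set) -- 60 left
V2 y: intersect with XZ mask (15 set) -- 35 left

35 voxels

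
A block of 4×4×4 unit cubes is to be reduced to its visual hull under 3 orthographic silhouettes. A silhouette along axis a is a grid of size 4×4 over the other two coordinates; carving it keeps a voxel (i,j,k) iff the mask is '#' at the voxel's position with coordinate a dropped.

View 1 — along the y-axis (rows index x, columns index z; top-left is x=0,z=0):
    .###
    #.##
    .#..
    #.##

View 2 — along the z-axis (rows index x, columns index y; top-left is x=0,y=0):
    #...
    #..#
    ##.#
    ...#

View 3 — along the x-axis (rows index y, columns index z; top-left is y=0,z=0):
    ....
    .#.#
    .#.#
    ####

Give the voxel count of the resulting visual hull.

voxel count = 8

before carving: 64 voxels (4×4×4)
step 1: project along y, AND mask (10/16) → |grid| = 40
step 2: project along z, AND mask (7/16) → |grid| = 15
step 3: project along x, AND mask (8/16) → |grid| = 8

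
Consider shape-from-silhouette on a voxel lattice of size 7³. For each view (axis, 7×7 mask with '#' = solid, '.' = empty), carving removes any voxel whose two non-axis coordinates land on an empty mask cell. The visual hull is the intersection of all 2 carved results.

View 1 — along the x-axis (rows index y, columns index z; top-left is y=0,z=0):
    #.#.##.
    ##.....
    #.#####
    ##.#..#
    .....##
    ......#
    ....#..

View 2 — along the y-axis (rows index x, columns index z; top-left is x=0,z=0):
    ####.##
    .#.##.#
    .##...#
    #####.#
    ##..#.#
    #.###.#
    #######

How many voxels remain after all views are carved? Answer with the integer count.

before carving: 343 voxels (7×7×7)
step 1: project along x, AND mask (20/49) → |grid| = 140
step 2: project along y, AND mask (35/49) → |grid| = 101

101 voxels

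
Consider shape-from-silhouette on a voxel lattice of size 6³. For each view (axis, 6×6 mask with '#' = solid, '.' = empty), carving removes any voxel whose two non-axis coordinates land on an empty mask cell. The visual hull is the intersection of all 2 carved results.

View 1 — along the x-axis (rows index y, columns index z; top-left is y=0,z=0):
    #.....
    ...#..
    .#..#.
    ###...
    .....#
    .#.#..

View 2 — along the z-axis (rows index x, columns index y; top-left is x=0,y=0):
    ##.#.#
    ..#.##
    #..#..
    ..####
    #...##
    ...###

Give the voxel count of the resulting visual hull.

remaining voxels: 34

start: 6×6×6 = 216 voxels
step 1: project along x, AND mask (10/36) → |grid| = 60
step 2: project along z, AND mask (19/36) → |grid| = 34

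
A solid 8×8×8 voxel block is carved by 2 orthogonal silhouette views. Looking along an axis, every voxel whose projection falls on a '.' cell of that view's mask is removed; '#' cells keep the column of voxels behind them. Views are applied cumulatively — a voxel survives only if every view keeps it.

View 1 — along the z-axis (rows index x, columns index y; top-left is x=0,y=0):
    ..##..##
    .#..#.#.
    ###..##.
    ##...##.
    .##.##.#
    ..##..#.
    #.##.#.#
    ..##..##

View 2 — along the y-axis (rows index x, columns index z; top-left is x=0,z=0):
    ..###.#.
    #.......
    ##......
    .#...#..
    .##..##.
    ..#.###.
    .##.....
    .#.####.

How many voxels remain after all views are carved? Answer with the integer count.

remaining voxels: 99

before carving: 512 voxels (8×8×8)
  1. axis=2 (XY plane), |mask|=33  ⇒  voxels=264
  2. axis=1 (XZ plane), |mask|=24  ⇒  voxels=99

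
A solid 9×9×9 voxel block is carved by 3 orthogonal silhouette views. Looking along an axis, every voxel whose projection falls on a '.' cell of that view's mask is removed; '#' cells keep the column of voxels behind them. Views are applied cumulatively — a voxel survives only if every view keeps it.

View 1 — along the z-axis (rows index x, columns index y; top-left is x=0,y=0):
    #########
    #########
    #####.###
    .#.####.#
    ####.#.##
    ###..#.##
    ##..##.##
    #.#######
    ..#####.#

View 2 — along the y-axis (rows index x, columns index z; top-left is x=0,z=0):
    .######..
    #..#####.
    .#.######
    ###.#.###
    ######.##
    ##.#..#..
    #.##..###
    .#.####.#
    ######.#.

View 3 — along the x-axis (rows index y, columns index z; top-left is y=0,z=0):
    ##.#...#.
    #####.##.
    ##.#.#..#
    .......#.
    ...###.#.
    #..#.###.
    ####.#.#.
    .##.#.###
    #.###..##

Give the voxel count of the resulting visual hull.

start: 9×9×9 = 729 voxels
carve view 1 (along z, XY-mask fill 65/81): 585 voxels remain
carve view 2 (along y, XZ-mask fill 57/81): 412 voxels remain
carve view 3 (along x, YZ-mask fill 44/81): 227 voxels remain

|visual hull| = 227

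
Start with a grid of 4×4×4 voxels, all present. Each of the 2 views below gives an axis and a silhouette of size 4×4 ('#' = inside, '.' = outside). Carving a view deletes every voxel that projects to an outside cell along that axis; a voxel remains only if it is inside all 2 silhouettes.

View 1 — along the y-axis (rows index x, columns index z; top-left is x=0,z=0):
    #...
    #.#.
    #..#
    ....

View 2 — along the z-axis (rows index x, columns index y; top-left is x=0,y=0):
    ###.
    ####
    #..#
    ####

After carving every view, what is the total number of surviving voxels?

before carving: 64 voxels (4×4×4)
step 1: project along y, AND mask (5/16) → |grid| = 20
step 2: project along z, AND mask (13/16) → |grid| = 15

voxel count = 15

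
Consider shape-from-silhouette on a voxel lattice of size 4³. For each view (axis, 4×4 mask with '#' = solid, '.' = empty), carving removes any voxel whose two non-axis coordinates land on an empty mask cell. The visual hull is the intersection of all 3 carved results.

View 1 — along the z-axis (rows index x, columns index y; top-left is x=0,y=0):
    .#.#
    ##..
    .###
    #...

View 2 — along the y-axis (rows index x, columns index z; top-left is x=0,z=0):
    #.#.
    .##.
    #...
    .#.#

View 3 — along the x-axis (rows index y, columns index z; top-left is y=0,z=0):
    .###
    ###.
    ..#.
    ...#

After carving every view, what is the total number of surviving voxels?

initial block: 4^3 = 64
V1 z: intersect with XY mask (8 set) -- 32 left
V2 y: intersect with XZ mask (7 set) -- 13 left
V3 x: intersect with YZ mask (8 set) -- 9 left

|visual hull| = 9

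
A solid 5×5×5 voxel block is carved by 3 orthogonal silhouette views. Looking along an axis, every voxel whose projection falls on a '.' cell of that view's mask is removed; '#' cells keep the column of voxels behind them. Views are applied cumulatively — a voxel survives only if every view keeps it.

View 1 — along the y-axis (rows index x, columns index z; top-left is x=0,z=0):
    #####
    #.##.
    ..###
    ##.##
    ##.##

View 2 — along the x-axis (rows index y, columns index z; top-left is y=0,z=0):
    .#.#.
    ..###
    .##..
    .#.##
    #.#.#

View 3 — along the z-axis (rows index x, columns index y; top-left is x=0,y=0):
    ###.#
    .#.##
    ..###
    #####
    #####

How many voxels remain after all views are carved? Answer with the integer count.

initial block: 5^3 = 125
step 1: project along y, AND mask (19/25) → |grid| = 95
step 2: project along x, AND mask (13/25) → |grid| = 49
step 3: project along z, AND mask (20/25) → |grid| = 40

40 voxels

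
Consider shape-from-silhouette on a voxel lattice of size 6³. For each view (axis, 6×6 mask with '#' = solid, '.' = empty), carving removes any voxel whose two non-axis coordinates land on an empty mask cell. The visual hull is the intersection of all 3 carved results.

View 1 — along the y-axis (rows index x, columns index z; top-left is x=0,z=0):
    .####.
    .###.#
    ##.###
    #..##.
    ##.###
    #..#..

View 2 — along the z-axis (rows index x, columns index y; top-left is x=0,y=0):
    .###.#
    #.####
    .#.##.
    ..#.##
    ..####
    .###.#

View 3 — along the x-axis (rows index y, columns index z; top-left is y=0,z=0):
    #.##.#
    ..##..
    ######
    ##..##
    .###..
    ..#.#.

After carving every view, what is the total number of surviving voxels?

start: 6×6×6 = 216 voxels
after view 1 [y-axis, 23 of 36 cells solid] → remaining = 138
after view 2 [z-axis, 23 of 36 cells solid] → remaining = 88
after view 3 [x-axis, 21 of 36 cells solid] → remaining = 51

voxel count = 51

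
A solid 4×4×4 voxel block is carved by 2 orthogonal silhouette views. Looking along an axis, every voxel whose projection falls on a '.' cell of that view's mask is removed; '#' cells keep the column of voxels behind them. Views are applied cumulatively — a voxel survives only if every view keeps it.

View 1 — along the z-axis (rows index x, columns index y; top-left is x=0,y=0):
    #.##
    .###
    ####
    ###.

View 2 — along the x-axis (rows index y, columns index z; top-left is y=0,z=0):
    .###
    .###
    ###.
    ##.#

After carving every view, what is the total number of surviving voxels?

voxel count = 39

start: 4×4×4 = 64 voxels
carve view 1 (along z, XY-mask fill 13/16): 52 voxels remain
carve view 2 (along x, YZ-mask fill 12/16): 39 voxels remain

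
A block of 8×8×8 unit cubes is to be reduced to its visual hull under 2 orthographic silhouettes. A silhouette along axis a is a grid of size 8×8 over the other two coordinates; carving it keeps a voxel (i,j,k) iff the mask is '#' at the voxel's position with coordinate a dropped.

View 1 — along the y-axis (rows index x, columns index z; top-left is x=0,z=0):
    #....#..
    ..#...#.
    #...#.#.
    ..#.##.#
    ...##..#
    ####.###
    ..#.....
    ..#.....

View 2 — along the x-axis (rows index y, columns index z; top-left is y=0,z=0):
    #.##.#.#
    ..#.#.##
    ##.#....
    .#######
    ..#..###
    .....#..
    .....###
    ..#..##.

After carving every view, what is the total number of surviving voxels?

start: 8×8×8 = 512 voxels
step 1: project along y, AND mask (23/64) → |grid| = 184
step 2: project along x, AND mask (30/64) → |grid| = 93

|visual hull| = 93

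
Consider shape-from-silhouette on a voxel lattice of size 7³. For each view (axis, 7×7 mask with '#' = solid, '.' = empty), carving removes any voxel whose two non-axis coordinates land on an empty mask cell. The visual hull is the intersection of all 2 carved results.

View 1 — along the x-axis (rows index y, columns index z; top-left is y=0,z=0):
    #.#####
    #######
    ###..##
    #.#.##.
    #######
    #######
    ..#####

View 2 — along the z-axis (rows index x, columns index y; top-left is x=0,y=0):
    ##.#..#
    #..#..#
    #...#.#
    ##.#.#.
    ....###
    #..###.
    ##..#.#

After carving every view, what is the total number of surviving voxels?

full grid |V| = 343
[1] x-view keeps 41 columns → grid now 287
[2] z-view keeps 25 columns → grid now 147

|visual hull| = 147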